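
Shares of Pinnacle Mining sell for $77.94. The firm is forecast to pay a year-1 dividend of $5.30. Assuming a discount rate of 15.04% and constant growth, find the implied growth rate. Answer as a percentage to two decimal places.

8.24%

From P₀ = D₁/(r − g), the implied growth is g = r − D₁/P₀.
g = 0.1504 − 5.30/77.94 = 0.1504 − 0.06800 = 0.08240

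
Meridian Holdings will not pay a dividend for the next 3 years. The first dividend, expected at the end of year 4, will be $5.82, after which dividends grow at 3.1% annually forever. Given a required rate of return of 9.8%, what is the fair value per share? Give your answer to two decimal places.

Deferred-dividend DDM. At t=3 the remaining stream is a growing perpetuity with first payment D_4 = 5.82.
V_3 = D_4/(r−g) = 5.82/(0.098−0.031) = 86.8657
P₀ = V_3/(1+r)^3 = 86.8657/(1+0.098)^3 = 65.6207

$65.62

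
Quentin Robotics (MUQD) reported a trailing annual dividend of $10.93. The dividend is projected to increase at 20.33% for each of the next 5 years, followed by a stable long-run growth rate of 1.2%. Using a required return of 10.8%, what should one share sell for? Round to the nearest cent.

Two-stage DDM. Project D₁…D_5 at 0.2033, terminal growth 0.012, discount at r = 0.108.
D_1 = 13.1521
D_2 = 15.8259
D_3 = 19.0433
D_4 = 22.9148
D_5 = 27.5734
Terminal value at t=5: TV = D_6/(r−g) = 27.9042/(0.108−0.012) = 290.6692
P₀ = 13.1521/(1+0.108)^1 + 15.8259/(1+0.108)^2 + 19.0433/(1+0.108)^3 + 22.9148/(1+0.108)^4 + 27.5734/(1+0.108)^5 + 290.6692/(1+0.108)^5 = 244.5371

$244.54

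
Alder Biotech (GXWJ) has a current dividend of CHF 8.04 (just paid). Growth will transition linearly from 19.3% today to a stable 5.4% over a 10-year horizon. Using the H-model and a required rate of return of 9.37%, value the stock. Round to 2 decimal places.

H-model: P₀ = D₀[(1+g_L) + H(g_S−g_L)]/(r−g_L), with H = 10/2 = 5.
P₀ = 8.04 × [(1+0.054) + 5×(0.193−0.054)] / (0.0937−0.054)
   = 8.04 × 1.7490 / 0.0397 = 354.2055

CHF 354.21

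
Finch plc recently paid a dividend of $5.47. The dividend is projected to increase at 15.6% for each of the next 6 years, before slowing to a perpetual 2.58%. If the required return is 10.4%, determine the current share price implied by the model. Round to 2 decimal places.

Two-stage DDM. Project D₁…D_6 at 0.156, terminal growth 0.0258, discount at r = 0.104.
D_1 = 6.3233
D_2 = 7.3098
D_3 = 8.4501
D_4 = 9.7683
D_5 = 11.2921
D_6 = 13.0537
Terminal value at t=6: TV = D_7/(r−g) = 13.3905/(0.104−0.0258) = 171.2341
P₀ = 6.3233/(1+0.104)^1 + 7.3098/(1+0.104)^2 + 8.4501/(1+0.104)^3 + 9.7683/(1+0.104)^4 + 11.2921/(1+0.104)^5 + 13.0537/(1+0.104)^6 + 171.2341/(1+0.104)^6 = 133.2508

$133.25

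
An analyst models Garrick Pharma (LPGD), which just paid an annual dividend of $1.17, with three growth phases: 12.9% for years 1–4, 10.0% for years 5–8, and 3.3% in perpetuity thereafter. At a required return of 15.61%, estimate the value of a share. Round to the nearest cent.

$15.49

Three-stage DDM. Project D₁…D_8; terminal Gordon value at t=8 with g = 0.033; discount at r = 0.1561.
D_1 = 1.3209
D_2 = 1.4913
D_3 = 1.6837
D_4 = 1.9009
D_5 = 2.0910
D_6 = 2.3001
D_7 = 2.5301
D_8 = 2.7831
TV_8 = 2.8750/(0.1561−0.033) = 23.3547
P₀ = Σ Dₜ/(1+r)ᵗ + TV_8/(1+r)^8 = 15.4949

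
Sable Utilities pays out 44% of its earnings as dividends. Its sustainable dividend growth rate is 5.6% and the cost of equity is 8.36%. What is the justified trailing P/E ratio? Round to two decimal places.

Justified trailing P/E = b(1+g)/(r−g) = 0.44×(1+0.056)/(0.0836−0.056) = 16.8348

16.83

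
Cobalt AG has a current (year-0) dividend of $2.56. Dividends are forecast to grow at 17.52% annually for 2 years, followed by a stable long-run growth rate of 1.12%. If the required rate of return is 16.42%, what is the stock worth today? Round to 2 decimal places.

Two-stage DDM. Project D₁…D_2 at 0.1752, terminal growth 0.0112, discount at r = 0.1642.
D_1 = 3.0085
D_2 = 3.5356
Terminal value at t=2: TV = D_3/(r−g) = 3.5752/(0.1642−0.0112) = 23.3673
P₀ = 3.0085/(1+0.1642)^1 + 3.5356/(1+0.1642)^2 + 23.3673/(1+0.1642)^2 = 22.4335

$22.43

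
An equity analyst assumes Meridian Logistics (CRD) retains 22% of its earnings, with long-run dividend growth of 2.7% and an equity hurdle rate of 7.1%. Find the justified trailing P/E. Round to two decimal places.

18.21

Payout ratio b = 1 − 0.22 = 0.78.
Justified trailing P/E = b(1+g)/(r−g) = 0.78×(1+0.027)/(0.071−0.027) = 18.2059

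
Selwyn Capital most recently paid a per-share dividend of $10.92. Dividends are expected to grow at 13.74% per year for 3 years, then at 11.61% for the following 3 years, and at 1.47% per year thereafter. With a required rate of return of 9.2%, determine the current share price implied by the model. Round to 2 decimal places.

Three-stage DDM. Project D₁…D_6; terminal Gordon value at t=6 with g = 0.0147; discount at r = 0.092.
D_1 = 12.4204
D_2 = 14.1270
D_3 = 16.0680
D_4 = 17.9335
D_5 = 20.0156
D_6 = 22.3394
TV_6 = 22.6678/(0.092−0.0147) = 293.2444
P₀ = Σ Dₜ/(1+r)ᵗ + TV_6/(1+r)^6 = 247.1761

$247.18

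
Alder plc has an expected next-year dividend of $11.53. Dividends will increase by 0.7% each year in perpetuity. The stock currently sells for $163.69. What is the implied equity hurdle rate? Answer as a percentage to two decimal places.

7.74%

Rearranging the constant-growth DDM: r = D₁/P₀ + g.
r = 11.5300 / 163.69 + 0.007 = 0.07044 + 0.007 = 0.07744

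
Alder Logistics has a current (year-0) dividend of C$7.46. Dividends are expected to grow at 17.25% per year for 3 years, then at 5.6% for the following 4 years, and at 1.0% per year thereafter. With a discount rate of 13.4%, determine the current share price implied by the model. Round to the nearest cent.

Three-stage DDM. Project D₁…D_7; terminal Gordon value at t=7 with g = 0.01; discount at r = 0.134.
D_1 = 8.7468
D_2 = 10.2557
D_3 = 12.0248
D_4 = 12.6982
D_5 = 13.4093
D_6 = 14.1602
D_7 = 14.9532
TV_7 = 15.1027/(0.134−0.01) = 121.7959
P₀ = Σ Dₜ/(1+r)ᵗ + TV_7/(1+r)^7 = 102.1288

C$102.13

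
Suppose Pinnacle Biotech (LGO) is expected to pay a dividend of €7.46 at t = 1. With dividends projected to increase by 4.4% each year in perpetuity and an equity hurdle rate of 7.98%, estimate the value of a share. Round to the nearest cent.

€208.38

Gordon growth model: P₀ = D₁/(r − g), with D₁ = 7.46 given directly.
P₀ = 7.4600 / (0.0798 − 0.044) = 7.4600 / 0.0358 = 208.3799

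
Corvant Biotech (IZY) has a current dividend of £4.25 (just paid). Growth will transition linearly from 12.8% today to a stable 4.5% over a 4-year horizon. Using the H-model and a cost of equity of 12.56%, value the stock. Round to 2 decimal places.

H-model: P₀ = D₀[(1+g_L) + H(g_S−g_L)]/(r−g_L), with H = 4/2 = 2.
P₀ = 4.25 × [(1+0.045) + 2×(0.128−0.045)] / (0.1256−0.045)
   = 4.25 × 1.2110 / 0.0806 = 63.8555

£63.86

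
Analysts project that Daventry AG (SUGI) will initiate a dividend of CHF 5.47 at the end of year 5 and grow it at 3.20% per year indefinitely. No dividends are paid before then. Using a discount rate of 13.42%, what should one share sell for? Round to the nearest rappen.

Deferred-dividend DDM. At t=4 the remaining stream is a growing perpetuity with first payment D_5 = 5.47.
V_4 = D_5/(r−g) = 5.47/(0.1342−0.032) = 53.5225
P₀ = V_4/(1+r)^4 = 53.5225/(1+0.1342)^4 = 32.3428

CHF 32.34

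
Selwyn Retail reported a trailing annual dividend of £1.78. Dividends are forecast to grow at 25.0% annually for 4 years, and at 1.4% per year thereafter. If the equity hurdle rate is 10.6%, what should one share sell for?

£41.77

Two-stage DDM. Project D₁…D_4 at 0.25, terminal growth 0.014, discount at r = 0.106.
D_1 = 2.2250
D_2 = 2.7812
D_3 = 3.4766
D_4 = 4.3457
Terminal value at t=4: TV = D_5/(r−g) = 4.4065/(0.106−0.014) = 47.8972
P₀ = 2.2250/(1+0.106)^1 + 2.7812/(1+0.106)^2 + 3.4766/(1+0.106)^3 + 4.3457/(1+0.106)^4 + 47.8972/(1+0.106)^4 = 41.7697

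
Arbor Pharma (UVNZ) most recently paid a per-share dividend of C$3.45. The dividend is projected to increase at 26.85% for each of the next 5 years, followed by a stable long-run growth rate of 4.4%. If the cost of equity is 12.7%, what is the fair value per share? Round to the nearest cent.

Two-stage DDM. Project D₁…D_5 at 0.2685, terminal growth 0.044, discount at r = 0.127.
D_1 = 4.3763
D_2 = 5.5514
D_3 = 7.0419
D_4 = 8.9327
D_5 = 11.3311
Terminal value at t=5: TV = D_6/(r−g) = 11.8297/(0.127−0.044) = 142.5259
P₀ = 4.3763/(1+0.127)^1 + 5.5514/(1+0.127)^2 + 7.0419/(1+0.127)^3 + 8.9327/(1+0.127)^4 + 11.3311/(1+0.127)^5 + 142.5259/(1+0.127)^5 = 103.3353

C$103.34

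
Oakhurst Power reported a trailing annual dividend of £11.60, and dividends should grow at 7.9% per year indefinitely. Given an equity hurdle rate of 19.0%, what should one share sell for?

Gordon growth model: P₀ = D₁/(r − g). D₁ = 11.60 × (1 + 0.079) = 12.5164.
P₀ = 12.5164 / (0.19 − 0.079) = 12.5164 / 0.111 = 112.7604

£112.76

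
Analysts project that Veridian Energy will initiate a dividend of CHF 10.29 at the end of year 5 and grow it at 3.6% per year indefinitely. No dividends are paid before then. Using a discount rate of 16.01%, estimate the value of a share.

Deferred-dividend DDM. At t=4 the remaining stream is a growing perpetuity with first payment D_5 = 10.29.
V_4 = D_5/(r−g) = 10.29/(0.1601−0.036) = 82.9170
P₀ = V_4/(1+r)^4 = 82.9170/(1+0.1601)^4 = 45.7785

CHF 45.78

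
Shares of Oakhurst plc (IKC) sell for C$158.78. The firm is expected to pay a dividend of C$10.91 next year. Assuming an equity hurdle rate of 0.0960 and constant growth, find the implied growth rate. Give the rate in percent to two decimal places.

From P₀ = D₁/(r − g), the implied growth is g = r − D₁/P₀.
g = 0.096 − 10.91/158.78 = 0.096 − 0.06871 = 0.02729

2.73%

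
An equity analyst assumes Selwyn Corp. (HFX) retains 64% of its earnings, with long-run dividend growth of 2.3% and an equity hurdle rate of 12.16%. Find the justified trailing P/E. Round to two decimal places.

Payout ratio b = 1 − 0.64 = 0.36.
Justified trailing P/E = b(1+g)/(r−g) = 0.36×(1+0.023)/(0.1216−0.023) = 3.7351

3.74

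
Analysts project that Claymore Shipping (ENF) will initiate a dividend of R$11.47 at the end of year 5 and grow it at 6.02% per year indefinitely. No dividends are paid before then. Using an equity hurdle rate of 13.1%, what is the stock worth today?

Deferred-dividend DDM. At t=4 the remaining stream is a growing perpetuity with first payment D_5 = 11.47.
V_4 = D_5/(r−g) = 11.47/(0.131−0.0602) = 162.0056
P₀ = V_4/(1+r)^4 = 162.0056/(1+0.131)^4 = 99.0102

R$99.01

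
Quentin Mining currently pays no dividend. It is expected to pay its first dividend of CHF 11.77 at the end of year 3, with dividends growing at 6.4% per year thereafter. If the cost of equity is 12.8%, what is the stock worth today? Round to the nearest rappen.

Deferred-dividend DDM. At t=2 the remaining stream is a growing perpetuity with first payment D_3 = 11.77.
V_2 = D_3/(r−g) = 11.77/(0.128−0.064) = 183.9062
P₀ = V_2/(1+r)^2 = 183.9062/(1+0.128)^2 = 144.5368

CHF 144.54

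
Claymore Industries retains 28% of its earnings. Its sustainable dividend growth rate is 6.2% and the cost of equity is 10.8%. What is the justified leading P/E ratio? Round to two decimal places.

Payout ratio b = 1 − 0.28 = 0.72.
Justified leading P/E = b/(r−g) = 0.72/(0.108−0.062) = 15.6522

15.65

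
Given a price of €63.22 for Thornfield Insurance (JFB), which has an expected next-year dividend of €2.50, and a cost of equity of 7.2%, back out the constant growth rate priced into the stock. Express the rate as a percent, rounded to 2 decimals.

From P₀ = D₁/(r − g), the implied growth is g = r − D₁/P₀.
g = 0.072 − 2.50/63.22 = 0.072 − 0.03954 = 0.03246

3.25%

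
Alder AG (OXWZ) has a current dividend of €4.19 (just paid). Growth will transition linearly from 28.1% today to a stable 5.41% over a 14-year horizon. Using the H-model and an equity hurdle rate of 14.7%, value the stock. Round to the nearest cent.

H-model: P₀ = D₀[(1+g_L) + H(g_S−g_L)]/(r−g_L), with H = 14/2 = 7.
P₀ = 4.19 × [(1+0.0541) + 7×(0.281−0.0541)] / (0.147−0.0541)
   = 4.19 × 2.6424 / 0.0929 = 119.1782

€119.18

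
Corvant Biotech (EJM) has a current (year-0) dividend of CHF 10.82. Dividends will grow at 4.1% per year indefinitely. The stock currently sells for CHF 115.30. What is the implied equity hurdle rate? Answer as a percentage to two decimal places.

Rearranging the constant-growth DDM: r = D₁/P₀ + g.
D₁ = 10.82 × (1 + 0.041) = 11.2636.
r = 11.2636 / 115.30 + 0.041 = 0.09769 + 0.041 = 0.13869

13.87%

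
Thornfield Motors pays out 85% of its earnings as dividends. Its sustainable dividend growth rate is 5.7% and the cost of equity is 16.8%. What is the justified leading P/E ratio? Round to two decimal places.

7.66

Justified leading P/E = b/(r−g) = 0.85/(0.168−0.057) = 7.6577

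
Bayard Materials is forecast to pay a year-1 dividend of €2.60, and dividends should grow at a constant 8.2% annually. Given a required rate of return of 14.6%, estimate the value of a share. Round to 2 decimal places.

Gordon growth model: P₀ = D₁/(r − g), with D₁ = 2.60 given directly.
P₀ = 2.6000 / (0.146 − 0.082) = 2.6000 / 0.064 = 40.6250

€40.62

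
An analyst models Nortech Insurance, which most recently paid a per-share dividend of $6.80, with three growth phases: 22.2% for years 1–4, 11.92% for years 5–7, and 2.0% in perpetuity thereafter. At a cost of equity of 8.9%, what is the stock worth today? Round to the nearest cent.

$243.77

Three-stage DDM. Project D₁…D_7; terminal Gordon value at t=7 with g = 0.02; discount at r = 0.089.
D_1 = 8.3096
D_2 = 10.1543
D_3 = 12.4086
D_4 = 15.1633
D_5 = 16.9708
D_6 = 18.9937
D_7 = 21.2577
TV_7 = 21.6829/(0.089−0.02) = 314.2447
P₀ = Σ Dₜ/(1+r)ᵗ + TV_7/(1+r)^7 = 243.7653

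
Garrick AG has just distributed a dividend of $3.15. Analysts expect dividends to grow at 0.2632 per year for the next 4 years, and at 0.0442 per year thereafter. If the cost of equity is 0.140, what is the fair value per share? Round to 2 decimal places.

$68.15

Two-stage DDM. Project D₁…D_4 at 0.2632, terminal growth 0.0442, discount at r = 0.14.
D_1 = 3.9791
D_2 = 5.0264
D_3 = 6.3493
D_4 = 8.0205
Terminal value at t=4: TV = D_5/(r−g) = 8.3750/(0.14−0.0442) = 87.4213
P₀ = 3.9791/(1+0.14)^1 + 5.0264/(1+0.14)^2 + 6.3493/(1+0.14)^3 + 8.0205/(1+0.14)^4 + 87.4213/(1+0.14)^4 = 68.1528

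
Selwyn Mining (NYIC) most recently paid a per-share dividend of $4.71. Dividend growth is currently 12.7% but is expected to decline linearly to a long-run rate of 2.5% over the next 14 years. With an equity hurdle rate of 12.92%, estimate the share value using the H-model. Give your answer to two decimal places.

H-model: P₀ = D₀[(1+g_L) + H(g_S−g_L)]/(r−g_L), with H = 14/2 = 7.
P₀ = 4.71 × [(1+0.025) + 7×(0.127−0.025)] / (0.1292−0.025)
   = 4.71 × 1.7390 / 0.1042 = 78.6055

$78.61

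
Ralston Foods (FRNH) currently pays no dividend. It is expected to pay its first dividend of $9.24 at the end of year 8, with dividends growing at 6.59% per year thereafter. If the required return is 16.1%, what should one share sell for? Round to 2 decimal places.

$34.17

Deferred-dividend DDM. At t=7 the remaining stream is a growing perpetuity with first payment D_8 = 9.24.
V_7 = D_8/(r−g) = 9.24/(0.161−0.0659) = 97.1609
P₀ = V_7/(1+r)^7 = 97.1609/(1+0.161)^7 = 34.1716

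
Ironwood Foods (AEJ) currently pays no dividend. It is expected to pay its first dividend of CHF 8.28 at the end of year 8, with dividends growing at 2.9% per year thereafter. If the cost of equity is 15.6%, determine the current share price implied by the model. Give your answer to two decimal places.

Deferred-dividend DDM. At t=7 the remaining stream is a growing perpetuity with first payment D_8 = 8.28.
V_7 = D_8/(r−g) = 8.28/(0.156−0.029) = 65.1969
P₀ = V_7/(1+r)^7 = 65.1969/(1+0.156)^7 = 23.6332

CHF 23.63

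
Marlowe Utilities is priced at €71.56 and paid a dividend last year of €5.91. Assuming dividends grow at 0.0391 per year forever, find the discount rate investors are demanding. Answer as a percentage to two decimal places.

12.49%

Rearranging the constant-growth DDM: r = D₁/P₀ + g.
D₁ = 5.91 × (1 + 0.0391) = 6.1411.
r = 6.1411 / 71.56 + 0.0391 = 0.08582 + 0.0391 = 0.12492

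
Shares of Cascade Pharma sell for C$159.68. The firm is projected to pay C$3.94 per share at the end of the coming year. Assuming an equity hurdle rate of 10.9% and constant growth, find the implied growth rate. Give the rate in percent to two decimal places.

8.43%

From P₀ = D₁/(r − g), the implied growth is g = r − D₁/P₀.
g = 0.109 − 3.94/159.68 = 0.109 − 0.02467 = 0.08433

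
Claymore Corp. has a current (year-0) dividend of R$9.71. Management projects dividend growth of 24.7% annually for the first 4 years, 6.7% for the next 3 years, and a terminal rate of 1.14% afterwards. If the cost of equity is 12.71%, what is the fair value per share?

Three-stage DDM. Project D₁…D_7; terminal Gordon value at t=7 with g = 0.0114; discount at r = 0.1271.
D_1 = 12.1084
D_2 = 15.0991
D_3 = 18.8286
D_4 = 23.4793
D_5 = 25.0524
D_6 = 26.7309
D_7 = 28.5219
TV_7 = 28.8470/(0.1271−0.0114) = 249.3262
P₀ = Σ Dₜ/(1+r)ᵗ + TV_7/(1+r)^7 = 197.3860

R$197.39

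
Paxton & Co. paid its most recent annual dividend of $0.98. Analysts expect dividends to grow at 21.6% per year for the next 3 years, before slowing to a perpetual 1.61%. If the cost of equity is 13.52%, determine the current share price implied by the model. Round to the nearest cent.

Two-stage DDM. Project D₁…D_3 at 0.216, terminal growth 0.0161, discount at r = 0.1352.
D_1 = 1.1917
D_2 = 1.4491
D_3 = 1.7621
Terminal value at t=3: TV = D_4/(r−g) = 1.7905/(0.1352−0.0161) = 15.0332
P₀ = 1.1917/(1+0.1352)^1 + 1.4491/(1+0.1352)^2 + 1.7621/(1+0.1352)^3 + 15.0332/(1+0.1352)^3 = 13.6550

$13.65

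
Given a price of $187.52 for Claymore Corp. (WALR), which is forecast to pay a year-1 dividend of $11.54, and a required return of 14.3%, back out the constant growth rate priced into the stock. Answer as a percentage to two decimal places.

8.15%

From P₀ = D₁/(r − g), the implied growth is g = r − D₁/P₀.
g = 0.143 − 11.54/187.52 = 0.143 − 0.06154 = 0.08146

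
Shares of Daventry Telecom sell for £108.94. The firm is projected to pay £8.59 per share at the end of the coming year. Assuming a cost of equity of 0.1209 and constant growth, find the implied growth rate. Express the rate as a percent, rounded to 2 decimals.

From P₀ = D₁/(r − g), the implied growth is g = r − D₁/P₀.
g = 0.1209 − 8.59/108.94 = 0.1209 − 0.07885 = 0.04205

4.20%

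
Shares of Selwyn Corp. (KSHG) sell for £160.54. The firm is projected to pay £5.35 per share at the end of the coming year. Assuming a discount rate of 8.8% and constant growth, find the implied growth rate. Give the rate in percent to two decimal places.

From P₀ = D₁/(r − g), the implied growth is g = r − D₁/P₀.
g = 0.088 − 5.35/160.54 = 0.088 − 0.03333 = 0.05467

5.47%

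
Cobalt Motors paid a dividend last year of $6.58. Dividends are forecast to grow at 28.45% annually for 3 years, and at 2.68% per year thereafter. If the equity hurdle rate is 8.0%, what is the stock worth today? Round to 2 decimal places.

Two-stage DDM. Project D₁…D_3 at 0.2845, terminal growth 0.0268, discount at r = 0.08.
D_1 = 8.4520
D_2 = 10.8566
D_3 = 13.9453
Terminal value at t=3: TV = D_4/(r−g) = 14.3190/(0.08−0.0268) = 269.1550
P₀ = 8.4520/(1+0.08)^1 + 10.8566/(1+0.08)^2 + 13.9453/(1+0.08)^3 + 269.1550/(1+0.08)^3 = 241.8679

$241.87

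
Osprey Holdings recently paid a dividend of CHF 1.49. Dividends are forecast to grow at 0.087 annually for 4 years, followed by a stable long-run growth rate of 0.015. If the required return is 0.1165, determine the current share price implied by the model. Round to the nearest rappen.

CHF 18.96

Two-stage DDM. Project D₁…D_4 at 0.087, terminal growth 0.015, discount at r = 0.1165.
D_1 = 1.6196
D_2 = 1.7605
D_3 = 1.9137
D_4 = 2.0802
Terminal value at t=4: TV = D_5/(r−g) = 2.1114/(0.1165−0.015) = 20.8020
P₀ = 1.6196/(1+0.1165)^1 + 1.7605/(1+0.1165)^2 + 1.9137/(1+0.1165)^3 + 2.0802/(1+0.1165)^4 + 20.8020/(1+0.1165)^4 = 18.9632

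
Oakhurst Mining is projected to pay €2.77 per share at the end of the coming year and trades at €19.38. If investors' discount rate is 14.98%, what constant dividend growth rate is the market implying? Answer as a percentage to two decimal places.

0.69%

From P₀ = D₁/(r − g), the implied growth is g = r − D₁/P₀.
g = 0.1498 − 2.77/19.38 = 0.1498 − 0.14293 = 0.00687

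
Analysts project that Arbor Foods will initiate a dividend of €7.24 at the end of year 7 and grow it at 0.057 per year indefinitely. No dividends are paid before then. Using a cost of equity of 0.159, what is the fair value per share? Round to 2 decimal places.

Deferred-dividend DDM. At t=6 the remaining stream is a growing perpetuity with first payment D_7 = 7.24.
V_6 = D_7/(r−g) = 7.24/(0.159−0.057) = 70.9804
P₀ = V_6/(1+r)^6 = 70.9804/(1+0.159)^6 = 29.2845

€29.28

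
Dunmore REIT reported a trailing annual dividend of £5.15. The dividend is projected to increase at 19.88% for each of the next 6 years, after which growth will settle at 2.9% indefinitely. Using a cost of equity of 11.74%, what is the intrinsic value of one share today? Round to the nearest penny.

£131.22

Two-stage DDM. Project D₁…D_6 at 0.1988, terminal growth 0.029, discount at r = 0.1174.
D_1 = 6.1738
D_2 = 7.4012
D_3 = 8.8725
D_4 = 10.6364
D_5 = 12.7509
D_6 = 15.2858
Terminal value at t=6: TV = D_7/(r−g) = 15.7291/(0.1174−0.029) = 177.9306
P₀ = 6.1738/(1+0.1174)^1 + 7.4012/(1+0.1174)^2 + 8.8725/(1+0.1174)^3 + 10.6364/(1+0.1174)^4 + 12.7509/(1+0.1174)^5 + 15.2858/(1+0.1174)^6 + 177.9306/(1+0.1174)^6 = 131.2189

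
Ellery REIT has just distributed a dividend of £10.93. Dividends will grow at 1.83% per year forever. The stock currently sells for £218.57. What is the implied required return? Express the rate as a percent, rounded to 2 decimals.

6.92%

Rearranging the constant-growth DDM: r = D₁/P₀ + g.
D₁ = 10.93 × (1 + 0.0183) = 11.1300.
r = 11.1300 / 218.57 + 0.0183 = 0.05092 + 0.0183 = 0.06922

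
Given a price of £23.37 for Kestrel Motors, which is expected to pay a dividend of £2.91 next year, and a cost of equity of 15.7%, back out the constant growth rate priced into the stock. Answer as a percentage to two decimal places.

From P₀ = D₁/(r − g), the implied growth is g = r − D₁/P₀.
g = 0.157 − 2.91/23.37 = 0.157 − 0.12452 = 0.03248

3.25%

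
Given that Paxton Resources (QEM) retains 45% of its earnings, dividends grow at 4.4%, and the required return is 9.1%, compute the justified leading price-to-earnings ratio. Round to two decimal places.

Payout ratio b = 1 − 0.45 = 0.55.
Justified leading P/E = b/(r−g) = 0.55/(0.091−0.044) = 11.7021

11.70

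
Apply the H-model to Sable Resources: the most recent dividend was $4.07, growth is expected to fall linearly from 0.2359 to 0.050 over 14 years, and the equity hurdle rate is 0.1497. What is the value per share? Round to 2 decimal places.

H-model: P₀ = D₀[(1+g_L) + H(g_S−g_L)]/(r−g_L), with H = 14/2 = 7.
P₀ = 4.07 × [(1+0.05) + 7×(0.2359−0.05)] / (0.1497−0.05)
   = 4.07 × 2.3513 / 0.0997 = 95.9859

$95.99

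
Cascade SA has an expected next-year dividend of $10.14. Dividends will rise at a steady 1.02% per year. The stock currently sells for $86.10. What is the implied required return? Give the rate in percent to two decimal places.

12.80%

Rearranging the constant-growth DDM: r = D₁/P₀ + g.
r = 10.1400 / 86.10 + 0.0102 = 0.11777 + 0.0102 = 0.12797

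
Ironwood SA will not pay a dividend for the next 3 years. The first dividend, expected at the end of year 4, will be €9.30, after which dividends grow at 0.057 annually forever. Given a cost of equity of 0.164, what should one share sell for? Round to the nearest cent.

€55.11

Deferred-dividend DDM. At t=3 the remaining stream is a growing perpetuity with first payment D_4 = 9.30.
V_3 = D_4/(r−g) = 9.30/(0.164−0.057) = 86.9159
P₀ = V_3/(1+r)^3 = 86.9159/(1+0.164)^3 = 55.1112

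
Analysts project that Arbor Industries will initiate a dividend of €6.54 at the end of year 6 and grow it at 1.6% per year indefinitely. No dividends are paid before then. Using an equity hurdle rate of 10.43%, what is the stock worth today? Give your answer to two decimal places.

€45.10

Deferred-dividend DDM. At t=5 the remaining stream is a growing perpetuity with first payment D_6 = 6.54.
V_5 = D_6/(r−g) = 6.54/(0.1043−0.016) = 74.0657
P₀ = V_5/(1+r)^5 = 74.0657/(1+0.1043)^5 = 45.1005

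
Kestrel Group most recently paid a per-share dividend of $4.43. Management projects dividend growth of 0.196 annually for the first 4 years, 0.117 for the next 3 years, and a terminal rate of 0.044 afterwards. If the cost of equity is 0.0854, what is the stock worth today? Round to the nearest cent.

Three-stage DDM. Project D₁…D_7; terminal Gordon value at t=7 with g = 0.044; discount at r = 0.0854.
D_1 = 5.2983
D_2 = 6.3367
D_3 = 7.5787
D_4 = 9.0642
D_5 = 10.1247
D_6 = 11.3093
D_7 = 12.6325
TV_7 = 13.1883/(0.0854−0.044) = 318.5577
P₀ = Σ Dₜ/(1+r)ᵗ + TV_7/(1+r)^7 = 222.9715

$222.97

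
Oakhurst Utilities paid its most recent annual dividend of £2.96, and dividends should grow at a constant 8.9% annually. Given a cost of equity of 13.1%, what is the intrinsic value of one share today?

Gordon growth model: P₀ = D₁/(r − g). D₁ = 2.96 × (1 + 0.089) = 3.2234.
P₀ = 3.2234 / (0.131 − 0.089) = 3.2234 / 0.042 = 76.7486

£76.75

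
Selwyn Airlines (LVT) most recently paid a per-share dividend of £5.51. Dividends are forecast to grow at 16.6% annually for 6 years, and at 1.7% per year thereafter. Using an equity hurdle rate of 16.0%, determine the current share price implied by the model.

£74.08

Two-stage DDM. Project D₁…D_6 at 0.166, terminal growth 0.017, discount at r = 0.16.
D_1 = 6.4247
D_2 = 7.4912
D_3 = 8.7347
D_4 = 10.1846
D_5 = 11.8753
D_6 = 13.8466
Terminal value at t=6: TV = D_7/(r−g) = 14.0820/(0.16−0.017) = 98.4754
P₀ = 6.4247/(1+0.16)^1 + 7.4912/(1+0.16)^2 + 8.7347/(1+0.16)^3 + 10.1846/(1+0.16)^4 + 11.8753/(1+0.16)^5 + 13.8466/(1+0.16)^6 + 98.4754/(1+0.16)^6 = 74.0822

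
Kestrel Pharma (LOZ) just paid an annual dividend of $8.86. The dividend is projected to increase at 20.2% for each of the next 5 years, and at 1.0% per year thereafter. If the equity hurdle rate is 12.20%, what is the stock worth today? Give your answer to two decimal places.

$167.47

Two-stage DDM. Project D₁…D_5 at 0.202, terminal growth 0.01, discount at r = 0.122.
D_1 = 10.6497
D_2 = 12.8010
D_3 = 15.3868
D_4 = 18.4949
D_5 = 22.2308
Terminal value at t=5: TV = D_6/(r−g) = 22.4532/(0.122−0.01) = 200.4746
P₀ = 10.6497/(1+0.122)^1 + 12.8010/(1+0.122)^2 + 15.3868/(1+0.122)^3 + 18.4949/(1+0.122)^4 + 22.2308/(1+0.122)^5 + 200.4746/(1+0.122)^5 = 167.4708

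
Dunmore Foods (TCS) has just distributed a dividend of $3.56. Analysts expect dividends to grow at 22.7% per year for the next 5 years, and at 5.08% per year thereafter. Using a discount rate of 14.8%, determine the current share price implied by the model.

Two-stage DDM. Project D₁…D_5 at 0.227, terminal growth 0.0508, discount at r = 0.148.
D_1 = 4.3681
D_2 = 5.3597
D_3 = 6.5763
D_4 = 8.0692
D_5 = 9.9009
Terminal value at t=5: TV = D_6/(r−g) = 10.4038/(0.148−0.0508) = 107.0352
P₀ = 4.3681/(1+0.148)^1 + 5.3597/(1+0.148)^2 + 6.5763/(1+0.148)^3 + 8.0692/(1+0.148)^4 + 9.9009/(1+0.148)^5 + 107.0352/(1+0.148)^5 = 75.5104

$75.51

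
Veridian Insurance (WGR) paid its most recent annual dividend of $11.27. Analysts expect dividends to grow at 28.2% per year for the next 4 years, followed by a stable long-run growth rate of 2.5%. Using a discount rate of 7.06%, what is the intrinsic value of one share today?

$593.04

Two-stage DDM. Project D₁…D_4 at 0.282, terminal growth 0.025, discount at r = 0.0706.
D_1 = 14.4481
D_2 = 18.5225
D_3 = 23.7459
D_4 = 30.4422
Terminal value at t=4: TV = D_5/(r−g) = 31.2033/(0.0706−0.025) = 684.2819
P₀ = 14.4481/(1+0.0706)^1 + 18.5225/(1+0.0706)^2 + 23.7459/(1+0.0706)^3 + 30.4422/(1+0.0706)^4 + 684.2819/(1+0.0706)^4 = 593.0449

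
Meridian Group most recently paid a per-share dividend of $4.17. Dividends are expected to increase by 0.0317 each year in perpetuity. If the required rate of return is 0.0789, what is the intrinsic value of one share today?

Gordon growth model: P₀ = D₁/(r − g). D₁ = 4.17 × (1 + 0.0317) = 4.3022.
P₀ = 4.3022 / (0.0789 − 0.0317) = 4.3022 / 0.0472 = 91.1481

$91.15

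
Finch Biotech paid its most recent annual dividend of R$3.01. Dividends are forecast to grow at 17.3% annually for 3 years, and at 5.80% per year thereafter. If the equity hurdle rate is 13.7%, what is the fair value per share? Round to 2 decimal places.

Two-stage DDM. Project D₁…D_3 at 0.173, terminal growth 0.058, discount at r = 0.137.
D_1 = 3.5307
D_2 = 4.1415
D_3 = 4.8580
Terminal value at t=3: TV = D_4/(r−g) = 5.1398/(0.137−0.058) = 65.0608
P₀ = 3.5307/(1+0.137)^1 + 4.1415/(1+0.137)^2 + 4.8580/(1+0.137)^3 + 65.0608/(1+0.137)^3 = 53.8767

R$53.88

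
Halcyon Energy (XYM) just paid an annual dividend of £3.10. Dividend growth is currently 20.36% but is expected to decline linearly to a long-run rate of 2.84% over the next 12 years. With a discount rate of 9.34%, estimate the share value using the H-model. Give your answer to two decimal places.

£99.18

H-model: P₀ = D₀[(1+g_L) + H(g_S−g_L)]/(r−g_L), with H = 12/2 = 6.
P₀ = 3.10 × [(1+0.0284) + 6×(0.2036−0.0284)] / (0.0934−0.0284)
   = 3.10 × 2.0796 / 0.065 = 99.1809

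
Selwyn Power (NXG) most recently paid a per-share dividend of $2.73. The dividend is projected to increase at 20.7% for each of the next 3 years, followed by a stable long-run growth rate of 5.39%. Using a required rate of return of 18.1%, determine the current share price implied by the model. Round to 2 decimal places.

Two-stage DDM. Project D₁…D_3 at 0.207, terminal growth 0.0539, discount at r = 0.181.
D_1 = 3.2951
D_2 = 3.9772
D_3 = 4.8005
Terminal value at t=3: TV = D_4/(r−g) = 5.0592/(0.181−0.0539) = 39.8051
P₀ = 3.2951/(1+0.181)^1 + 3.9772/(1+0.181)^2 + 4.8005/(1+0.181)^3 + 39.8051/(1+0.181)^3 = 32.7210

$32.72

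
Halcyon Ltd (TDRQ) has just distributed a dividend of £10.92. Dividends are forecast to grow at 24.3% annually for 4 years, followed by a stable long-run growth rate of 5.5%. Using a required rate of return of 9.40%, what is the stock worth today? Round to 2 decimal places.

Two-stage DDM. Project D₁…D_4 at 0.243, terminal growth 0.055, discount at r = 0.094.
D_1 = 13.5736
D_2 = 16.8719
D_3 = 20.9718
D_4 = 26.0680
Terminal value at t=4: TV = D_5/(r−g) = 27.5017/(0.094−0.055) = 705.1719
P₀ = 13.5736/(1+0.094)^1 + 16.8719/(1+0.094)^2 + 20.9718/(1+0.094)^3 + 26.0680/(1+0.094)^4 + 705.1719/(1+0.094)^4 = 553.0154

£553.02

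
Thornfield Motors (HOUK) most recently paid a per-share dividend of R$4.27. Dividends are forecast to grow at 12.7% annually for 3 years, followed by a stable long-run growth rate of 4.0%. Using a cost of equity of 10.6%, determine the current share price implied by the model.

Two-stage DDM. Project D₁…D_3 at 0.127, terminal growth 0.04, discount at r = 0.106.
D_1 = 4.8123
D_2 = 5.4235
D_3 = 6.1122
Terminal value at t=3: TV = D_4/(r−g) = 6.3567/(0.106−0.04) = 96.3139
P₀ = 4.8123/(1+0.106)^1 + 5.4235/(1+0.106)^2 + 6.1122/(1+0.106)^3 + 96.3139/(1+0.106)^3 = 84.4934

R$84.49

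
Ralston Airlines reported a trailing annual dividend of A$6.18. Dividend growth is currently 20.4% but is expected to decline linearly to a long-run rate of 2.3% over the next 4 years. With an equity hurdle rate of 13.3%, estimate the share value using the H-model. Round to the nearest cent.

H-model: P₀ = D₀[(1+g_L) + H(g_S−g_L)]/(r−g_L), with H = 4/2 = 2.
P₀ = 6.18 × [(1+0.023) + 2×(0.204−0.023)] / (0.133−0.023)
   = 6.18 × 1.3850 / 0.11 = 77.8118

A$77.81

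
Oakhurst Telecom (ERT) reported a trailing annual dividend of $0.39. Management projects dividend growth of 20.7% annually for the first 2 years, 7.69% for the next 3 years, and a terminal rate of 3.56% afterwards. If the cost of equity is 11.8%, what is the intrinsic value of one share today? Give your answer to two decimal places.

Three-stage DDM. Project D₁…D_5; terminal Gordon value at t=5 with g = 0.0356; discount at r = 0.118.
D_1 = 0.4707
D_2 = 0.5682
D_3 = 0.6119
D_4 = 0.6589
D_5 = 0.7096
TV_5 = 0.7348/(0.118−0.0356) = 8.9181
P₀ = Σ Dₜ/(1+r)ᵗ + TV_5/(1+r)^5 = 7.2472

$7.25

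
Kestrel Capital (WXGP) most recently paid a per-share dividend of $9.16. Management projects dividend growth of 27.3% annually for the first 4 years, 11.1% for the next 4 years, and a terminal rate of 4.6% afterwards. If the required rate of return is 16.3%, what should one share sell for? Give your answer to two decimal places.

Three-stage DDM. Project D₁…D_8; terminal Gordon value at t=8 with g = 0.046; discount at r = 0.163.
D_1 = 11.6607
D_2 = 14.8440
D_3 = 18.8965
D_4 = 24.0552
D_5 = 26.7253
D_6 = 29.6918
D_7 = 32.9876
D_8 = 36.6493
TV_8 = 38.3351/(0.163−0.046) = 327.6507
P₀ = Σ Dₜ/(1+r)ᵗ + TV_8/(1+r)^8 = 191.0342

$191.03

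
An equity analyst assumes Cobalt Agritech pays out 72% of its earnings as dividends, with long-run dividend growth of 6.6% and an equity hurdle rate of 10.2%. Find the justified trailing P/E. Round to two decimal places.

Justified trailing P/E = b(1+g)/(r−g) = 0.72×(1+0.066)/(0.102−0.066) = 21.3200

21.32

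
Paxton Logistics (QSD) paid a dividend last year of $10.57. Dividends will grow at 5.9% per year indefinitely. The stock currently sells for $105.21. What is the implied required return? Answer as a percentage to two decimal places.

Rearranging the constant-growth DDM: r = D₁/P₀ + g.
D₁ = 10.57 × (1 + 0.059) = 11.1936.
r = 11.1936 / 105.21 + 0.059 = 0.10639 + 0.059 = 0.16539

16.54%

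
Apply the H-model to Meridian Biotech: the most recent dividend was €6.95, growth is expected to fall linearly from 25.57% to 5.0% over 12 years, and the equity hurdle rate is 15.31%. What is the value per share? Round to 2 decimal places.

H-model: P₀ = D₀[(1+g_L) + H(g_S−g_L)]/(r−g_L), with H = 12/2 = 6.
P₀ = 6.95 × [(1+0.05) + 6×(0.2557−0.05)] / (0.1531−0.05)
   = 6.95 × 2.2842 / 0.1031 = 153.9786

€153.98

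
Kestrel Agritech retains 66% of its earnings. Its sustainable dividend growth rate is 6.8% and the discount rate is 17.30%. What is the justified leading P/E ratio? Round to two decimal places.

3.24

Payout ratio b = 1 − 0.66 = 0.34.
Justified leading P/E = b/(r−g) = 0.34/(0.173−0.068) = 3.2381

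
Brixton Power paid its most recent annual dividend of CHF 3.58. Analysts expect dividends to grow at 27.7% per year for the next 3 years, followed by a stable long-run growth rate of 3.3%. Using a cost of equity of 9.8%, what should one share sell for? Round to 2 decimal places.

CHF 104.14

Two-stage DDM. Project D₁…D_3 at 0.277, terminal growth 0.033, discount at r = 0.098.
D_1 = 4.5717
D_2 = 5.8380
D_3 = 7.4551
Terminal value at t=3: TV = D_4/(r−g) = 7.7012/(0.098−0.033) = 118.4794
P₀ = 4.5717/(1+0.098)^1 + 5.8380/(1+0.098)^2 + 7.4551/(1+0.098)^3 + 118.4794/(1+0.098)^3 = 104.1404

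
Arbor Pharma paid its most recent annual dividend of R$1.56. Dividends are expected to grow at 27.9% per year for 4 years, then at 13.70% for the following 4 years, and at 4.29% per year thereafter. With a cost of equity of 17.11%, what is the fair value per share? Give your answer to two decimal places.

R$32.11

Three-stage DDM. Project D₁…D_8; terminal Gordon value at t=8 with g = 0.0429; discount at r = 0.1711.
D_1 = 1.9952
D_2 = 2.5519
D_3 = 3.2639
D_4 = 4.1745
D_5 = 4.7464
D_6 = 5.3967
D_7 = 6.1360
D_8 = 6.9767
TV_8 = 7.2760/(0.1711−0.0429) = 56.7549
P₀ = Σ Dₜ/(1+r)ᵗ + TV_8/(1+r)^8 = 32.1075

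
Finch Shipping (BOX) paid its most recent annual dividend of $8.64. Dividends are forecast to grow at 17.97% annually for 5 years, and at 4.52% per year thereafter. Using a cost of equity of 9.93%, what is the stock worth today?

$291.23

Two-stage DDM. Project D₁…D_5 at 0.1797, terminal growth 0.0452, discount at r = 0.0993.
D_1 = 10.1926
D_2 = 12.0242
D_3 = 14.1850
D_4 = 16.7340
D_5 = 19.7411
Terminal value at t=5: TV = D_6/(r−g) = 20.6334/(0.0993−0.0452) = 381.3939
P₀ = 10.1926/(1+0.0993)^1 + 12.0242/(1+0.0993)^2 + 14.1850/(1+0.0993)^3 + 16.7340/(1+0.0993)^4 + 19.7411/(1+0.0993)^5 + 381.3939/(1+0.0993)^5 = 291.2257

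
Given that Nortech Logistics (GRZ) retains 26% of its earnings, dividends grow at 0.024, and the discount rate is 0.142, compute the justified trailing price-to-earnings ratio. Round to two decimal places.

Payout ratio b = 1 − 0.26 = 0.74.
Justified trailing P/E = b(1+g)/(r−g) = 0.74×(1+0.024)/(0.142−0.024) = 6.4217

6.42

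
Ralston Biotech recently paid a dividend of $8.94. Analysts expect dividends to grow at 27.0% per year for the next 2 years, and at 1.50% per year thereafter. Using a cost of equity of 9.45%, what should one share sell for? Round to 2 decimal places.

Two-stage DDM. Project D₁…D_2 at 0.27, terminal growth 0.015, discount at r = 0.0945.
D_1 = 11.3538
D_2 = 14.4193
Terminal value at t=2: TV = D_3/(r−g) = 14.6356/(0.0945−0.015) = 184.0958
P₀ = 11.3538/(1+0.0945)^1 + 14.4193/(1+0.0945)^2 + 184.0958/(1+0.0945)^2 = 176.0886

$176.09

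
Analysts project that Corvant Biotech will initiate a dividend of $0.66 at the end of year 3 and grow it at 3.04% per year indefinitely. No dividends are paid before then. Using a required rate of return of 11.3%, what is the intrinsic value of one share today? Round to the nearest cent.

Deferred-dividend DDM. At t=2 the remaining stream is a growing perpetuity with first payment D_3 = 0.66.
V_2 = D_3/(r−g) = 0.66/(0.113−0.0304) = 7.9903
P₀ = V_2/(1+r)^2 = 7.9903/(1+0.113)^2 = 6.4502

$6.45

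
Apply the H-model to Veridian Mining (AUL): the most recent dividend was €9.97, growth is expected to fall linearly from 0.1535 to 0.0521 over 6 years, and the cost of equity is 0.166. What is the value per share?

H-model: P₀ = D₀[(1+g_L) + H(g_S−g_L)]/(r−g_L), with H = 6/2 = 3.
P₀ = 9.97 × [(1+0.0521) + 3×(0.1535−0.0521)] / (0.166−0.0521)
   = 9.97 × 1.3563 / 0.1139 = 118.7209

€118.72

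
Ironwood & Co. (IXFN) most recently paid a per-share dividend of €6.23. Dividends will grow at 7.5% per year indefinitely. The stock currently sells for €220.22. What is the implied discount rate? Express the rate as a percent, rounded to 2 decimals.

10.54%

Rearranging the constant-growth DDM: r = D₁/P₀ + g.
D₁ = 6.23 × (1 + 0.075) = 6.6973.
r = 6.6973 / 220.22 + 0.075 = 0.03041 + 0.075 = 0.10541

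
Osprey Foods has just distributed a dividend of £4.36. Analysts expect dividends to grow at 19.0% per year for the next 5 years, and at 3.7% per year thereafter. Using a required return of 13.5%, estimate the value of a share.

£83.63

Two-stage DDM. Project D₁…D_5 at 0.19, terminal growth 0.037, discount at r = 0.135.
D_1 = 5.1884
D_2 = 6.1742
D_3 = 7.3473
D_4 = 8.7433
D_5 = 10.4045
Terminal value at t=5: TV = D_6/(r−g) = 10.7895/(0.135−0.037) = 110.0966
P₀ = 5.1884/(1+0.135)^1 + 6.1742/(1+0.135)^2 + 7.3473/(1+0.135)^3 + 8.7433/(1+0.135)^4 + 10.4045/(1+0.135)^5 + 110.0966/(1+0.135)^5 = 83.6329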